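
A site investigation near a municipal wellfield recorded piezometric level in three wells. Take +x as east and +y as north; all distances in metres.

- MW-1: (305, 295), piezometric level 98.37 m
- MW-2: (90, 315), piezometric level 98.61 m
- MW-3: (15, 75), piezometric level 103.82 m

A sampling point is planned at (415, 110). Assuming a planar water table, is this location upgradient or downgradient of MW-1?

upgradient

Differences from MW-1: to MW-2 (Δx, Δy, Δh) = (-215, 20, +0.24); to MW-3 = (-290, -220, +5.45).
Solve a·Δx + b·Δy = Δh: det = (-215)·(-220) − (-290)·20 = 53100.
∂h/∂x = [(+0.24)·(-220) − (+5.45)·20] / 53100 = -0.003047
∂h/∂y = [(-215)·(+5.45) − (-290)·(+0.24)] / 53100 = -0.02076
Head at (415, 110) = 98.37 + (-0.003047)·(110) + (-0.02076)·(-185) = 101.87 m.
That is higher than the 98.37 m at MW-1, so the point is upgradient.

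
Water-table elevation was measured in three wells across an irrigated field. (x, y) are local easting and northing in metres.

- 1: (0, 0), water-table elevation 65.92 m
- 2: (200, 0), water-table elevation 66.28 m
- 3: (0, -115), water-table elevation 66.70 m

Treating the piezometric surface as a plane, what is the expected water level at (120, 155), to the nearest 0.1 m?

65.1 m

∂h/∂x = (66.28 − 65.92) / (200 − 0) = +0.001800
∂h/∂y = (66.70 − 65.92) / (-115 − 0) = -0.006783
h(120, 155) = 65.92 + (+0.001800)·(120) + (-0.006783)·(155) = 65.92 +0.216 -1.051 = 65.085 m.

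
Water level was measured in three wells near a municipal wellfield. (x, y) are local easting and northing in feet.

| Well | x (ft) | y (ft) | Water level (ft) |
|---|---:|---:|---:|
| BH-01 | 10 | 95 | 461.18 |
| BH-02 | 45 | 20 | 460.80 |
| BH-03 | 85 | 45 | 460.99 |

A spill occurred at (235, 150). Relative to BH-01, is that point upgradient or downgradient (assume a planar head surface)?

upgradient

With h = a·x + b·y + c and BH-01 as origin, the differences give:
  35·a + (-75)·b = -0.38
  75·a + (-50)·b = -0.19
Eliminate b (×(-50) and ×(-75), subtract): 3875·a = 4.750 → a = ∂h/∂x = +0.001226
Back-substitute: b = ∂h/∂y = +0.005639.
Head at (235, 150) = 461.18 + (+0.001226)·(225) + (+0.005639)·(55) = 461.77 ft.
That is higher than the 461.18 ft at BH-01, so the point is upgradient.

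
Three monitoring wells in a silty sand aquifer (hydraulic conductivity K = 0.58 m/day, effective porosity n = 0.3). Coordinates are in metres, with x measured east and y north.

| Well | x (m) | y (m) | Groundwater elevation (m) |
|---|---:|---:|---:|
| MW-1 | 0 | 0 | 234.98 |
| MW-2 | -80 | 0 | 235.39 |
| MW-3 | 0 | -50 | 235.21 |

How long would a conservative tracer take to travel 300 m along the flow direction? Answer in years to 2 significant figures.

62 years

∂h/∂x = (235.39 − 234.98) / (-80 − 0) = -0.005125
∂h/∂y = (235.21 − 234.98) / (-50 − 0) = -0.004600
|∇h| = √(-0.005125² + -0.004600²) = 0.006887
Seepage velocity v = K·i/n = 0.58 × 0.006887 / 0.3 = 0.01331 m/day.
t = 300 / 0.01331 = 2.254e+04 days = 61.7 years.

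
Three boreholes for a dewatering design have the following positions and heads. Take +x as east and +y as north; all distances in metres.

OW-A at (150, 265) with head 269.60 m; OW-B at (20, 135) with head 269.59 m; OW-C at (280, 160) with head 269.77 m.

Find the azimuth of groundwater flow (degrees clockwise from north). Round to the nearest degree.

312°

Three-point gradient (reference OW-A): Δ to OW-B = (-130, -130, -0.01), Δ to OW-C = (130, -105, +0.17).
∂h/∂x = +0.0007578, ∂h/∂y = -0.0006809 (det = 30550).
Flow direction (−∇h) has components (-0.0007578 E, +0.0006809 N).
Azimuth = atan2(E, N) = atan2(-0.0007578, +0.0006809) = 311.9° ≈ 312°.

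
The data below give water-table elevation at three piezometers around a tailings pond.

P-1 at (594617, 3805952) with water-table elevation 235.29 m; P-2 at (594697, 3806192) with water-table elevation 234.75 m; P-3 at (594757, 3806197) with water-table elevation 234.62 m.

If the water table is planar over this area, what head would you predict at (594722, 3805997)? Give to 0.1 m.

235.0 m

Three-point gradient (reference P-1): Δ to P-2 = (80, 240, -0.54), Δ to P-3 = (140, 245, -0.67).
∂h/∂x = -0.002036, ∂h/∂y = -0.001571 (det = -14000).
h(594722, 3805997) = 235.29 + (-0.002036)·(105) + (-0.001571)·(45) = 235.29 -0.214 -0.071 = 235.006 m.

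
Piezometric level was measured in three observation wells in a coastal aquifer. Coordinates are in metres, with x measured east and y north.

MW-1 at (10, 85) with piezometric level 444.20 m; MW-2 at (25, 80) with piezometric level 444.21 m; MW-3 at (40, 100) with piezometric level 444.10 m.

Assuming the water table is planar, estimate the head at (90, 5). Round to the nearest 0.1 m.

444.5 m

Three-point gradient (reference MW-1): Δ to MW-2 = (15, -5, +0.01), Δ to MW-3 = (30, 15, -0.10).
∂h/∂x = -0.0009333, ∂h/∂y = -0.004800 (det = 375).
h(90, 5) = 444.20 + (-0.0009333)·(80) + (-0.004800)·(-80) = 444.20 -0.075 +0.384 = 444.509 m.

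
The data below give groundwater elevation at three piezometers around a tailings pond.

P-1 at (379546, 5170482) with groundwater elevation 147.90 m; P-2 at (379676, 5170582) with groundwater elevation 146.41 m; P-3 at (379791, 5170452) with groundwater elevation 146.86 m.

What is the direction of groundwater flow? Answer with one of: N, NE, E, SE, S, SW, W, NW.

NE

With h = a·x + b·y + c and P-1 as origin, the differences give:
  130·a + 100·b = -1.49
  245·a + (-30)·b = -1.04
Eliminate b (×(-30) and ×100, subtract): -28400·a = 148.700 → a = ∂h/∂x = -0.005236
Back-substitute: b = ∂h/∂y = -0.008093.
Flow = −∇h = (+0.005236 east, +0.008093 north), which points northeast.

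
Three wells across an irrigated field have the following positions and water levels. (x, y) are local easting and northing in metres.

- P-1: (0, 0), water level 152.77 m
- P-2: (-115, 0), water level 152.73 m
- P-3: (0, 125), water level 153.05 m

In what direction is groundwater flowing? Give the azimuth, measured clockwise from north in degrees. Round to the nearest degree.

189°

∂h/∂x = (152.73 − 152.77) / (-115 − 0) = +0.0003478
∂h/∂y = (153.05 − 152.77) / (125 − 0) = +0.002240
Flow direction (−∇h) has components (-0.0003478 E, -0.002240 N).
Azimuth = atan2(E, N) = atan2(-0.0003478, -0.002240) = 188.8° ≈ 189°.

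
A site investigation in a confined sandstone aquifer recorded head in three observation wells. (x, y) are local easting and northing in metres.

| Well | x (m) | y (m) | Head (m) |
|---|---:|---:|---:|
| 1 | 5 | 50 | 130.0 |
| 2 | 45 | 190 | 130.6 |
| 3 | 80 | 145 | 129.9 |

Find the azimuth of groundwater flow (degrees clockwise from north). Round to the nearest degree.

Taking 1 as reference: 2−1 = (40, 140, +0.6); 3−1 = (75, 95, -0.1).
Solve a·Δx + b·Δy = Δh: det = 40·95 − 75·140 = -6700.
∂h/∂x = [(+0.6)·95 − (-0.1)·140] / -6700 = -0.01060
∂h/∂y = [40·(-0.1) − 75·(+0.6)] / -6700 = +0.007313
Flow direction (−∇h) has components (+0.01060 E, -0.007313 N).
Azimuth = atan2(E, N) = atan2(+0.01060, -0.007313) = 124.6° ≈ 125°.

125°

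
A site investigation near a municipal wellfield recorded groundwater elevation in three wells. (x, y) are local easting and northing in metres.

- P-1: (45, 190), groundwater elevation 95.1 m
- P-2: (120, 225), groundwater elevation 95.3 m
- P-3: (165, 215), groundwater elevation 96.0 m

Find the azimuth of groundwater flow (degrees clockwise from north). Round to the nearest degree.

Taking P-1 as reference: P-2−P-1 = (75, 35, +0.2); P-3−P-1 = (120, 25, +0.9).
Solve a·Δx + b·Δy = Δh: det = 75·25 − 120·35 = -2325.
∂h/∂x = [(+0.2)·25 − (+0.9)·35] / -2325 = +0.01140
∂h/∂y = [75·(+0.9) − 120·(+0.2)] / -2325 = -0.01871
Flow direction (−∇h) has components (-0.01140 E, +0.01871 N).
Azimuth = atan2(E, N) = atan2(-0.01140, +0.01871) = 328.7° ≈ 329°.

329°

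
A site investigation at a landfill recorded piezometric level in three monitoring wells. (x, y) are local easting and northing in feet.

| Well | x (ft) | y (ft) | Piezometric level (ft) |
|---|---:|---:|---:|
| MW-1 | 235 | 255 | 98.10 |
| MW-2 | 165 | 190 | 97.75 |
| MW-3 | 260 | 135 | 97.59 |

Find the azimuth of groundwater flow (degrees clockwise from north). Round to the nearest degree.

191°

With h = a·x + b·y + c and MW-1 as origin, the differences give:
  (-70)·a + (-65)·b = -0.35
  25·a + (-120)·b = -0.51
Eliminate b (×(-120) and ×(-65), subtract): 10025·a = 8.850 → a = ∂h/∂x = +0.0008828
Back-substitute: b = ∂h/∂y = +0.004434.
Flow direction (−∇h) has components (-0.0008828 E, -0.004434 N).
Azimuth = atan2(E, N) = atan2(-0.0008828, -0.004434) = 191.3° ≈ 191°.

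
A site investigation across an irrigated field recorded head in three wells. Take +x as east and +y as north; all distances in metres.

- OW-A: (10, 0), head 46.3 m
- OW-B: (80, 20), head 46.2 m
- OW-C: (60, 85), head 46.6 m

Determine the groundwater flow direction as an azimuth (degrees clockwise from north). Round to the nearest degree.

Differences from OW-A: to OW-B (Δx, Δy, Δh) = (70, 20, -0.1); to OW-C = (50, 85, +0.3).
Determinant of the coordinate differences = 70·85 − 50·20 = 4950.
∂h/∂x = [(-0.1)·85 − (+0.3)·20] / 4950 = -0.002929
∂h/∂y = [70·(+0.3) − 50·(-0.1)] / 4950 = +0.005253
Flow direction (−∇h) has components (+0.002929 E, -0.005253 N).
Azimuth = atan2(E, N) = atan2(+0.002929, -0.005253) = 150.9° ≈ 151°.

151°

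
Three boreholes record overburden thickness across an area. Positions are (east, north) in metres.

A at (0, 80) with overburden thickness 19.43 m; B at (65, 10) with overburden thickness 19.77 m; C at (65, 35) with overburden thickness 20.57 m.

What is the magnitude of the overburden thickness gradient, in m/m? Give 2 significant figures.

0.051 m/m

With d = a·x + b·y + c and A as origin, the differences give:
  65·a + (-70)·b = +0.34
  65·a + (-45)·b = +1.14
Eliminate b (×(-45) and ×(-70), subtract): 1625·a = 64.500 → a = ∂d/∂x = +0.03969
Back-substitute: b = ∂d/∂y = +0.03200.
|∇f| = √(0.03969² + 0.03200²) = 0.05098 m/m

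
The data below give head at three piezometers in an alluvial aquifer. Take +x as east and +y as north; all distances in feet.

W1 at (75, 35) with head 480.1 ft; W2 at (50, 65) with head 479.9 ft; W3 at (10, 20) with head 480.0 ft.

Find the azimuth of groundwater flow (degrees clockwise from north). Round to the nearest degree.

With h = a·x + b·y + c and W1 as origin, the differences give:
  (-25)·a + 30·b = -0.2
  (-65)·a + (-15)·b = -0.1
Eliminate b (×(-15) and ×30, subtract): 2325·a = 6.00 → a = ∂h/∂x = +0.002581
Back-substitute: b = ∂h/∂y = -0.004516.
Flow direction (−∇h) has components (-0.002581 E, +0.004516 N).
Azimuth = atan2(E, N) = atan2(-0.002581, +0.004516) = 330.3° ≈ 330°.

330°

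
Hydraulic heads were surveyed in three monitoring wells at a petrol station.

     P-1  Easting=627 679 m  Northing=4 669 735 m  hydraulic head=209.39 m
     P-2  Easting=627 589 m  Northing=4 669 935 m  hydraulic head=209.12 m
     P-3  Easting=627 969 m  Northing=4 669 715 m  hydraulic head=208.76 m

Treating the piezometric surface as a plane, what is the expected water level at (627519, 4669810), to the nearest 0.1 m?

209.6 m

Taking P-1 as reference: P-2−P-1 = (-90, 200, -0.27); P-3−P-1 = (290, -20, -0.63).
Solve a·Δx + b·Δy = Δh: det = (-90)·(-20) − 290·200 = -56200.
∂h/∂x = [(-0.27)·(-20) − (-0.63)·200] / -56200 = -0.002338
∂h/∂y = [(-90)·(-0.63) − 290·(-0.27)] / -56200 = -0.002402
h(627519, 4669810) = 209.39 + (-0.002338)·(-160) + (-0.002402)·(75) = 209.39 +0.374 -0.180 = 209.584 m.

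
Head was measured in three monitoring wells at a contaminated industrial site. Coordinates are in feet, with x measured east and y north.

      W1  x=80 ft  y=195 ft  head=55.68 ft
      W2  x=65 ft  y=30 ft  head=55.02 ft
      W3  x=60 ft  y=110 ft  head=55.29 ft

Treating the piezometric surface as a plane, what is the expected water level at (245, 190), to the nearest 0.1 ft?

56.3 ft

With h = a·x + b·y + c and W1 as origin, the differences give:
  (-15)·a + (-165)·b = -0.66
  (-20)·a + (-85)·b = -0.39
Eliminate b (×(-85) and ×(-165), subtract): -2025·a = -8.250 → a = ∂h/∂x = +0.004074
Back-substitute: b = ∂h/∂y = +0.003630.
h(245, 190) = 55.68 + (+0.004074)·(165) + (+0.003630)·(-5) = 55.68 +0.672 -0.018 = 56.334 ft.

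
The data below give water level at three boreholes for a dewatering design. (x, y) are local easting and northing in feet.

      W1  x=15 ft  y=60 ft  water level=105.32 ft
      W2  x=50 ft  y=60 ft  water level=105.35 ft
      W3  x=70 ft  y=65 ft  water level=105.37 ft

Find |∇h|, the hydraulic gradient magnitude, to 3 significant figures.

0.00103

With h = a·x + b·y + c and W1 as origin, the differences give:
  35·a + 0·b = +0.03
  55·a + 5·b = +0.05
Eliminate b (×5 and ×0, subtract): 175·a = 0.150 → a = ∂h/∂x = +0.0008571
Back-substitute: b = ∂h/∂y = +0.0005714.
|∇h| = √(0.0008571² + 0.0005714²) = 0.00103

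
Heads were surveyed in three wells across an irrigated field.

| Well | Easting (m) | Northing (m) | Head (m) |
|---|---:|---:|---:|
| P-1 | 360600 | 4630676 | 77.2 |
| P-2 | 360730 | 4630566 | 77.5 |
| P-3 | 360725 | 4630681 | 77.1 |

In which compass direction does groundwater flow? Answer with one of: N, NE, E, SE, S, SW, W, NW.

N

Differences from P-1: to P-2 (Δx, Δy, Δh) = (130, -110, +0.3); to P-3 = (125, 5, -0.1).
Determinant of the coordinate differences = 130·5 − 125·(-110) = 14400.
∂h/∂x = [(+0.3)·5 − (-0.1)·(-110)] / 14400 = -0.0006597
∂h/∂y = [130·(-0.1) − 125·(+0.3)] / 14400 = -0.003507
Flow = −∇h = (+0.0006597 east, +0.003507 north), which points north.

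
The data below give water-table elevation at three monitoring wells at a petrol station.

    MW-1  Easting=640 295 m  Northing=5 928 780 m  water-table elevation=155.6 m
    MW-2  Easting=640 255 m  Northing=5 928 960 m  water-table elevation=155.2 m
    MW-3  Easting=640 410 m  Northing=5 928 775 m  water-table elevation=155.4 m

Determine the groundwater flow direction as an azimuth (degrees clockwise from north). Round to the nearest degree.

Taking MW-1 as reference: MW-2−MW-1 = (-40, 180, -0.4); MW-3−MW-1 = (115, -5, -0.2).
Determinant of the coordinate differences = (-40)·(-5) − 115·180 = -20500.
∂h/∂x = [(-0.4)·(-5) − (-0.2)·180] / -20500 = -0.001854
∂h/∂y = [(-40)·(-0.2) − 115·(-0.4)] / -20500 = -0.002634
Flow direction (−∇h) has components (+0.001854 E, +0.002634 N).
Azimuth = atan2(E, N) = atan2(+0.001854, +0.002634) = 35.1° ≈ 035°.

035°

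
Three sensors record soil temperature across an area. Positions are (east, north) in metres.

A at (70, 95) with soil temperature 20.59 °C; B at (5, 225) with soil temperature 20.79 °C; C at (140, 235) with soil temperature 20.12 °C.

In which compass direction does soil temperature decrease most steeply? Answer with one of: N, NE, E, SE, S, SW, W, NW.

Differences from A: to B (Δx, Δy, Δh) = (-65, 130, +0.20); to C = (70, 140, -0.47).
Determinant of the coordinate differences = (-65)·140 − 70·130 = -18200.
∂T/∂x = [(+0.20)·140 − (-0.47)·130] / -18200 = -0.004896
∂T/∂y = [(-65)·(-0.47) − 70·(+0.20)] / -18200 = -0.0009093
Steepest decrease is along −∇f = (+0.004896 E, +0.0009093 N) → east.

E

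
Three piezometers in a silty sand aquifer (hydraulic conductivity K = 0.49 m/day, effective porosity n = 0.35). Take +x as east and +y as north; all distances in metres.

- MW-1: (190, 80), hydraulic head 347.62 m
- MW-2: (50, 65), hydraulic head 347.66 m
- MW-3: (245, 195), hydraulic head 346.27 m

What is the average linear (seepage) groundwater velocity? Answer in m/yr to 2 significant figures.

6.3 m/yr

With h = a·x + b·y + c and MW-1 as origin, the differences give:
  (-140)·a + (-15)·b = +0.04
  55·a + 115·b = -1.35
Eliminate b (×115 and ×(-15), subtract): -15275·a = -15.650 → a = ∂h/∂x = +0.001025
Back-substitute: b = ∂h/∂y = -0.01223.
|∇h| = √(0.001025² + -0.01223²) = 0.01227
Seepage velocity v = K·i/n = 0.49 × 0.01227 / 0.35 = 0.01718 m/day = 6.275 m/yr.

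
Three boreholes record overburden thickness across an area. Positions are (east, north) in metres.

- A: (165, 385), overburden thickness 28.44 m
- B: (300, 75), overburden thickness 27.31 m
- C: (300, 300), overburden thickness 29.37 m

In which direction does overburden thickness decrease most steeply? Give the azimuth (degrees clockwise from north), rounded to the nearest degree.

234°

Differences from A: to B (Δx, Δy, Δh) = (135, -310, -1.13); to C = (135, -85, +0.93).
Determinant of the coordinate differences = 135·(-85) − 135·(-310) = 30375.
∂d/∂x = [(-1.13)·(-85) − (+0.93)·(-310)] / 30375 = +0.01265
∂d/∂y = [135·(+0.93) − 135·(-1.13)] / 30375 = +0.009156
Steepest decrease is along −∇f: components (-0.01265 E, -0.009156 N).
Azimuth = atan2(-0.01265, -0.009156) = 234.1° ≈ 234°.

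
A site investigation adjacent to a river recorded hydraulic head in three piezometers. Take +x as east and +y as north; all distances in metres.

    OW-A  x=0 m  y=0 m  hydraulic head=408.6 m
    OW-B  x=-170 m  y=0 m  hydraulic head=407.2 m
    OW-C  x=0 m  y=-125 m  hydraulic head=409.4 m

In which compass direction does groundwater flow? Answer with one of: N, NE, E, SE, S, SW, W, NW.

NW

∂h/∂x = (407.2 − 408.6) / (-170 − 0) = +0.008235
∂h/∂y = (409.4 − 408.6) / (-125 − 0) = -0.006400
Flow = −∇h = (-0.008235 east, +0.006400 north), which points northwest.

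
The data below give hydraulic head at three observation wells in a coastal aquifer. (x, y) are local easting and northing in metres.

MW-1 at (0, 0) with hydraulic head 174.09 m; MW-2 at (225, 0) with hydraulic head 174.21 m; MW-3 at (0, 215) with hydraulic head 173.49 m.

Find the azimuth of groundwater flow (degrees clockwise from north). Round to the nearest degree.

∂h/∂x = (174.21 − 174.09) / (225 − 0) = +0.0005333
∂h/∂y = (173.49 − 174.09) / (215 − 0) = -0.002791
Flow direction (−∇h) has components (-0.0005333 E, +0.002791 N).
Azimuth = atan2(E, N) = atan2(-0.0005333, +0.002791) = 349.2° ≈ 349°.

349°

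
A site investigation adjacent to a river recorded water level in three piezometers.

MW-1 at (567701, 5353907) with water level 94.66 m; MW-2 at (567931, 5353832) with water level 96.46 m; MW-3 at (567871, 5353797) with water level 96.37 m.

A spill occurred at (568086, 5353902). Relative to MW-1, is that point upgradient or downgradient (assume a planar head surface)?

Taking MW-1 as reference: MW-2−MW-1 = (230, -75, +1.80); MW-3−MW-1 = (170, -110, +1.71).
Solve a·Δx + b·Δy = Δh: det = 230·(-110) − 170·(-75) = -12550.
∂h/∂x = [(+1.80)·(-110) − (+1.71)·(-75)] / -12550 = +0.005558
∂h/∂y = [230·(+1.71) − 170·(+1.80)] / -12550 = -0.006956
Head at (568086, 5353902) = 94.66 + (+0.005558)·(385) + (-0.006956)·(-5) = 96.83 m.
That is higher than the 94.66 m at MW-1, so the point is upgradient.

upgradient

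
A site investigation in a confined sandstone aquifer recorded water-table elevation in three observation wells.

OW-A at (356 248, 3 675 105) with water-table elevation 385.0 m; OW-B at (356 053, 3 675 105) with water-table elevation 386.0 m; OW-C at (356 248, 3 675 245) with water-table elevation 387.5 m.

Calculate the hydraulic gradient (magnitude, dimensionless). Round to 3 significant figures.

0.0186

∂h/∂x = (386.0 − 385.0) / (356053 − 356248) = -0.005128
∂h/∂y = (387.5 − 385.0) / (3675245 − 3675105) = +0.01786
|∇h| = √(-0.005128² + 0.01786²) = 0.01858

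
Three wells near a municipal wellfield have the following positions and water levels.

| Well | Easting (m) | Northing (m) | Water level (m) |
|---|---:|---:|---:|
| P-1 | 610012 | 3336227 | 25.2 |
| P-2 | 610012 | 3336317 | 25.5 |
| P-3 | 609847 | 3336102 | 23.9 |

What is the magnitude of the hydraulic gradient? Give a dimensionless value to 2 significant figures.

Differences from P-1: to P-2 (Δx, Δy, Δh) = (0, 90, +0.3); to P-3 = (-165, -125, -1.3).
Determinant of the coordinate differences = 0·(-125) − (-165)·90 = 14850.
∂h/∂x = [(+0.3)·(-125) − (-1.3)·90] / 14850 = +0.005354
∂h/∂y = [0·(-1.3) − (-165)·(+0.3)] / 14850 = +0.003333
|∇h| = √(0.005354² + 0.003333²) = 0.006307

0.0063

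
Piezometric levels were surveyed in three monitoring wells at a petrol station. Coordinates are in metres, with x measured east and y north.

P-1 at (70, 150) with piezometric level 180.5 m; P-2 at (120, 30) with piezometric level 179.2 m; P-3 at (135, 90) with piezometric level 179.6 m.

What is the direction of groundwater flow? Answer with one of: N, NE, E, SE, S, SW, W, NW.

With h = a·x + b·y + c and P-1 as origin, the differences give:
  50·a + (-120)·b = -1.3
  65·a + (-60)·b = -0.9
Eliminate b (×(-60) and ×(-120), subtract): 4800·a = -30.00 → a = ∂h/∂x = -0.006250
Back-substitute: b = ∂h/∂y = +0.008229.
Flow = −∇h = (+0.006250 east, -0.008229 north), which points southeast.

SE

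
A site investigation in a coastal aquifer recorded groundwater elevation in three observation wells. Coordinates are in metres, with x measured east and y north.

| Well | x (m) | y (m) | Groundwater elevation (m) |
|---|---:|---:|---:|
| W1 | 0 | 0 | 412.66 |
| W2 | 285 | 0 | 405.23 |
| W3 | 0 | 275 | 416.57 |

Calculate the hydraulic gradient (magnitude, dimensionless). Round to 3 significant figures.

0.0297

∂h/∂x = (405.23 − 412.66) / (285 − 0) = -0.02607
∂h/∂y = (416.57 − 412.66) / (275 − 0) = +0.01422
|∇h| = √(-0.02607² + 0.01422²) = 0.0297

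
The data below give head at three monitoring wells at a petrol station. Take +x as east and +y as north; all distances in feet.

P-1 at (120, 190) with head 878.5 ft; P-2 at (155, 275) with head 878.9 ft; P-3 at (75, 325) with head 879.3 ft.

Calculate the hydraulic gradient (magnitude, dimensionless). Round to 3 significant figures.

0.00562

With h = a·x + b·y + c and P-1 as origin, the differences give:
  35·a + 85·b = +0.4
  (-45)·a + 135·b = +0.8
Eliminate b (×135 and ×85, subtract): 8550·a = -14.00 → a = ∂h/∂x = -0.001637
Back-substitute: b = ∂h/∂y = +0.005380.
|∇h| = √(-0.001637² + 0.005380²) = 0.005624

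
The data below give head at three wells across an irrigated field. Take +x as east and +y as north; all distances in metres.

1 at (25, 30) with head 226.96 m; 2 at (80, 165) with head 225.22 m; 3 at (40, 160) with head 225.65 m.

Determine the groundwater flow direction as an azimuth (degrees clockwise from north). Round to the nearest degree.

047°

With h = a·x + b·y + c and 1 as origin, the differences give:
  55·a + 135·b = -1.74
  15·a + 130·b = -1.31
Eliminate b (×130 and ×135, subtract): 5125·a = -49.350 → a = ∂h/∂x = -0.009629
Back-substitute: b = ∂h/∂y = -0.008966.
Flow direction (−∇h) has components (+0.009629 E, +0.008966 N).
Azimuth = atan2(E, N) = atan2(+0.009629, +0.008966) = 47.0° ≈ 047°.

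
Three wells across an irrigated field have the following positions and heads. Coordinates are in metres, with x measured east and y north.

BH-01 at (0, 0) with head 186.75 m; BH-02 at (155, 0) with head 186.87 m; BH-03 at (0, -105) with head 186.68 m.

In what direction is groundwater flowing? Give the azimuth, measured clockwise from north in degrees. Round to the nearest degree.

∂h/∂x = (186.87 − 186.75) / (155 − 0) = +0.0007742
∂h/∂y = (186.68 − 186.75) / (-105 − 0) = +0.0006667
Flow direction (−∇h) has components (-0.0007742 E, -0.0006667 N).
Azimuth = atan2(E, N) = atan2(-0.0007742, -0.0006667) = 229.3° ≈ 229°.

229°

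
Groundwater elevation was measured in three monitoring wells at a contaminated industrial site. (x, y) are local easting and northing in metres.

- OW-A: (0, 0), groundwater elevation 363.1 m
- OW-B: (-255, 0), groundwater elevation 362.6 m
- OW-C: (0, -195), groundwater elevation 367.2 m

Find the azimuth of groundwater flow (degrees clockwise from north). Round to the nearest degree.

∂h/∂x = (362.6 − 363.1) / (-255 − 0) = +0.001961
∂h/∂y = (367.2 − 363.1) / (-195 − 0) = -0.02103
Flow direction (−∇h) has components (-0.001961 E, +0.02103 N).
Azimuth = atan2(E, N) = atan2(-0.001961, +0.02103) = 354.7° ≈ 355°.

355°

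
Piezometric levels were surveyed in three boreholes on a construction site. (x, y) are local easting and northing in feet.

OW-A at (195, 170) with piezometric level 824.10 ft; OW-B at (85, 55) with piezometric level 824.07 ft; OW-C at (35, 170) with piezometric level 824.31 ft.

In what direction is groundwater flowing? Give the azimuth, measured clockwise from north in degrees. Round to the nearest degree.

Taking OW-A as reference: OW-B−OW-A = (-110, -115, -0.03); OW-C−OW-A = (-160, 0, +0.21).
Solve a·Δx + b·Δy = Δh: det = (-110)·0 − (-160)·(-115) = -18400.
∂h/∂x = [(-0.03)·0 − (+0.21)·(-115)] / -18400 = -0.001312
∂h/∂y = [(-110)·(+0.21) − (-160)·(-0.03)] / -18400 = +0.001516
Flow direction (−∇h) has components (+0.001312 E, -0.001516 N).
Azimuth = atan2(E, N) = atan2(+0.001312, -0.001516) = 139.1° ≈ 139°.

139°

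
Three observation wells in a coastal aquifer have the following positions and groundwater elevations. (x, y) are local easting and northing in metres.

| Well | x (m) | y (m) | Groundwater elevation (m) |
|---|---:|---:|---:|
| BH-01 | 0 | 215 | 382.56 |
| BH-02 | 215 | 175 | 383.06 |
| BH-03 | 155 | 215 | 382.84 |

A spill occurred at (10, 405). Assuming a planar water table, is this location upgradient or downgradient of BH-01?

Differences from BH-01: to BH-02 (Δx, Δy, Δh) = (215, -40, +0.50); to BH-03 = (155, 0, +0.28).
Determinant of the coordinate differences = 215·0 − 155·(-40) = 6200.
∂h/∂x = [(+0.50)·0 − (+0.28)·(-40)] / 6200 = +0.001806
∂h/∂y = [215·(+0.28) − 155·(+0.50)] / 6200 = -0.002790
Head at (10, 405) = 382.56 + (+0.001806)·(10) + (-0.002790)·(190) = 382.05 m.
That is lower than the 382.56 m at BH-01, so the point is downgradient.

downgradient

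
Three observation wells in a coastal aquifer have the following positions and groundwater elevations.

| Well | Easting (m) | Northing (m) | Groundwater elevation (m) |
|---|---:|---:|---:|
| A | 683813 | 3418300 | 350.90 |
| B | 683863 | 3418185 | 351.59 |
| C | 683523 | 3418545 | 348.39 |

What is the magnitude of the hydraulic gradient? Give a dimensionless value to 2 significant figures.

0.0067

Taking A as reference: B−A = (50, -115, +0.69); C−A = (-290, 245, -2.51).
Determinant of the coordinate differences = 50·245 − (-290)·(-115) = -21100.
∂h/∂x = [(+0.69)·245 − (-2.51)·(-115)] / -21100 = +0.005668
∂h/∂y = [50·(-2.51) − (-290)·(+0.69)] / -21100 = -0.003536
|∇h| = √(0.005668² + -0.003536²) = 0.006681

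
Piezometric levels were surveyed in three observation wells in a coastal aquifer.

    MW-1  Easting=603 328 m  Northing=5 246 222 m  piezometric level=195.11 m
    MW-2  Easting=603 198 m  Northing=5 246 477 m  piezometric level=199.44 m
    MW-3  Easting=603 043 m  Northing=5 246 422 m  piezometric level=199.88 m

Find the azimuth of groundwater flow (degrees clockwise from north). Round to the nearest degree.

With h = a·x + b·y + c and MW-1 as origin, the differences give:
  (-130)·a + 255·b = +4.33
  (-285)·a + 200·b = +4.77
Eliminate b (×200 and ×255, subtract): 46675·a = -350.350 → a = ∂h/∂x = -0.007506
Back-substitute: b = ∂h/∂y = +0.01315.
Flow direction (−∇h) has components (+0.007506 E, -0.01315 N).
Azimuth = atan2(E, N) = atan2(+0.007506, -0.01315) = 150.3° ≈ 150°.

150°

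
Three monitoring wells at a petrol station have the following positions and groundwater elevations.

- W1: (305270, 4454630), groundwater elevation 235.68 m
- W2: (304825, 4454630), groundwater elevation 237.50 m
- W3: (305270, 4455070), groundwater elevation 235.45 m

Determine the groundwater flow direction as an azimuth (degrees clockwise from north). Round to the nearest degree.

∂h/∂x = (237.50 − 235.68) / (304825 − 305270) = -0.004090
∂h/∂y = (235.45 − 235.68) / (4455070 − 4454630) = -0.0005227
Flow direction (−∇h) has components (+0.004090 E, +0.0005227 N).
Azimuth = atan2(E, N) = atan2(+0.004090, +0.0005227) = 82.7° ≈ 083°.

083°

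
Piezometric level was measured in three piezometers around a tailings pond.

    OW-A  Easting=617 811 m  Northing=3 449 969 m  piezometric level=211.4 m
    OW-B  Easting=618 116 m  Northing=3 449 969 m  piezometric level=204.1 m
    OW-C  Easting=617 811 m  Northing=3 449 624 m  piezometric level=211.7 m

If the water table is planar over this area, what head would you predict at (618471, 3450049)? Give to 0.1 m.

∂h/∂x = (204.1 − 211.4) / (618116 − 617811) = -0.02393
∂h/∂y = (211.7 − 211.4) / (3449624 − 3449969) = -0.0008696
h(618471, 3450049) = 211.4 + (-0.02393)·(660) + (-0.0008696)·(80) = 211.4 -15.797 -0.070 = 195.534 m.

195.5 m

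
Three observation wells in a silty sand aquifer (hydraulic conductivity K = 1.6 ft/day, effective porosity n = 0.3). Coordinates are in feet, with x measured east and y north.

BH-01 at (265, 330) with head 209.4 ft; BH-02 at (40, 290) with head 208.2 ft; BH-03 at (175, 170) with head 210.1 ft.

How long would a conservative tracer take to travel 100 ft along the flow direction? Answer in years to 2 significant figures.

With h = a·x + b·y + c and BH-01 as origin, the differences give:
  (-225)·a + (-40)·b = -1.2
  (-90)·a + (-160)·b = +0.7
Eliminate b (×(-160) and ×(-40), subtract): 32400·a = 220.00 → a = ∂h/∂x = +0.006790
Back-substitute: b = ∂h/∂y = -0.008194.
|∇h| = √(0.006790² + -0.008194²) = 0.01064
Seepage velocity v = K·i/n = 1.6 × 0.01064 / 0.3 = 0.05675 ft/day.
t = 100 / 0.05675 = 1762 days = 4.82 years.

4.8 years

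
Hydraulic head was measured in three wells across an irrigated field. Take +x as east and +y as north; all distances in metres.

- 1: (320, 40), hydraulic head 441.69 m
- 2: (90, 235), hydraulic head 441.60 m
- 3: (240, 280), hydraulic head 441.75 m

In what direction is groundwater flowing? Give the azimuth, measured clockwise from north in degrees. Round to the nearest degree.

238°

Taking 1 as reference: 2−1 = (-230, 195, -0.09); 3−1 = (-80, 240, +0.06).
Solve a·Δx + b·Δy = Δh: det = (-230)·240 − (-80)·195 = -39600.
∂h/∂x = [(-0.09)·240 − (+0.06)·195] / -39600 = +0.0008409
∂h/∂y = [(-230)·(+0.06) − (-80)·(-0.09)] / -39600 = +0.0005303
Flow direction (−∇h) has components (-0.0008409 E, -0.0005303 N).
Azimuth = atan2(E, N) = atan2(-0.0008409, -0.0005303) = 237.8° ≈ 238°.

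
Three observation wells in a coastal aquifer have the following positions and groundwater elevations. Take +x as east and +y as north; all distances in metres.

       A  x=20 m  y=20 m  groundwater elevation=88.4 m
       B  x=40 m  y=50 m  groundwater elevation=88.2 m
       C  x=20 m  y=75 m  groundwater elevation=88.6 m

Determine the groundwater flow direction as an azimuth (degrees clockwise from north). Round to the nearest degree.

Taking A as reference: B−A = (20, 30, -0.2); C−A = (0, 55, +0.2).
Solve a·Δx + b·Δy = Δh: det = 20·55 − 0·30 = 1100.
∂h/∂x = [(-0.2)·55 − (+0.2)·30] / 1100 = -0.01545
∂h/∂y = [20·(+0.2) − 0·(-0.2)] / 1100 = +0.003636
Flow direction (−∇h) has components (+0.01545 E, -0.003636 N).
Azimuth = atan2(E, N) = atan2(+0.01545, -0.003636) = 103.2° ≈ 103°.

103°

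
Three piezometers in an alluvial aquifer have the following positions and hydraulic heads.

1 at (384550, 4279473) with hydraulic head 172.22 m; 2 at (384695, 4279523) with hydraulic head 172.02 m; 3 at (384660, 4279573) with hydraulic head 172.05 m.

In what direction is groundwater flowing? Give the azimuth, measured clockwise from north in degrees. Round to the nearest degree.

Taking 1 as reference: 2−1 = (145, 50, -0.20); 3−1 = (110, 100, -0.17).
Determinant of the coordinate differences = 145·100 − 110·50 = 9000.
∂h/∂x = [(-0.20)·100 − (-0.17)·50] / 9000 = -0.001278
∂h/∂y = [145·(-0.17) − 110·(-0.20)] / 9000 = -0.0002944
Flow direction (−∇h) has components (+0.001278 E, +0.0002944 N).
Azimuth = atan2(E, N) = atan2(+0.001278, +0.0002944) = 77.0° ≈ 077°.

077°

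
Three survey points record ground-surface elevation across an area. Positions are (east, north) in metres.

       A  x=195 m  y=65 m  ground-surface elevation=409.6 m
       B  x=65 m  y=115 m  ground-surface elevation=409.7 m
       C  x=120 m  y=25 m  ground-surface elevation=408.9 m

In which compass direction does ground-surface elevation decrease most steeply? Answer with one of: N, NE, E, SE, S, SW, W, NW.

S

With z = a·x + b·y + c and A as origin, the differences give:
  (-130)·a + 50·b = +0.1
  (-75)·a + (-40)·b = -0.7
Eliminate b (×(-40) and ×50, subtract): 8950·a = 31.00 → a = ∂z/∂x = +0.003464
Back-substitute: b = ∂z/∂y = +0.01101.
Steepest decrease is along −∇f = (-0.003464 E, -0.01101 N) → south.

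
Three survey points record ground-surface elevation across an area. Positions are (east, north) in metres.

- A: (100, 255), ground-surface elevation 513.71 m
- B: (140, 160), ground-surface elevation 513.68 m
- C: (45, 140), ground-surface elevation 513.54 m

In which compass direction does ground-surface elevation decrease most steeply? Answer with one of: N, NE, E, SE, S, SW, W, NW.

SW

Taking A as reference: B−A = (40, -95, -0.03); C−A = (-55, -115, -0.17).
Solve a·Δx + b·Δy = Δz: det = 40·(-115) − (-55)·(-95) = -9825.
∂z/∂x = [(-0.03)·(-115) − (-0.17)·(-95)] / -9825 = +0.001293
∂z/∂y = [40·(-0.17) − (-55)·(-0.03)] / -9825 = +0.0008601
Steepest decrease is along −∇f = (-0.001293 E, -0.0008601 N) → southwest.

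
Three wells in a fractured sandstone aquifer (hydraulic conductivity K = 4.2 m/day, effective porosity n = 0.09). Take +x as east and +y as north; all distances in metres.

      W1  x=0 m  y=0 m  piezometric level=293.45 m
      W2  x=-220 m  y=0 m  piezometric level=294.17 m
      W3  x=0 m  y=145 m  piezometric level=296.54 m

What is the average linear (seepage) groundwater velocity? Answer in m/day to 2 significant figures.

∂h/∂x = (294.17 − 293.45) / (-220 − 0) = -0.003273
∂h/∂y = (296.54 − 293.45) / (145 − 0) = +0.02131
|∇h| = √(-0.003273² + 0.02131²) = 0.02156
Seepage velocity v = K·i/n = 4.2 × 0.02156 / 0.09 = 1.006 m/day.

1.0 m/day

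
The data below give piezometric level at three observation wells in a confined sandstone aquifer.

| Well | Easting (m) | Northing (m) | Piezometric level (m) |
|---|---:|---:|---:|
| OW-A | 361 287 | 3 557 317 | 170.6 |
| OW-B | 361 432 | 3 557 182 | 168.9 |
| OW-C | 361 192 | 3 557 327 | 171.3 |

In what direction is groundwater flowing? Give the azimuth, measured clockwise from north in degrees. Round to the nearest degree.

128°

With h = a·x + b·y + c and OW-A as origin, the differences give:
  145·a + (-135)·b = -1.7
  (-95)·a + 10·b = +0.7
Eliminate b (×10 and ×(-135), subtract): -11375·a = 77.50 → a = ∂h/∂x = -0.006813
Back-substitute: b = ∂h/∂y = +0.005275.
Flow direction (−∇h) has components (+0.006813 E, -0.005275 N).
Azimuth = atan2(E, N) = atan2(+0.006813, -0.005275) = 127.7° ≈ 128°.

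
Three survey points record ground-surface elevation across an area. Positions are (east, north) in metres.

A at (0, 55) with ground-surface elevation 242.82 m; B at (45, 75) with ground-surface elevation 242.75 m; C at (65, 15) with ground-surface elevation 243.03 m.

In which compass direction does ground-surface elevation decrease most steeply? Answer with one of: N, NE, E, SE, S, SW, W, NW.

N

With z = a·x + b·y + c and A as origin, the differences give:
  45·a + 20·b = -0.07
  65·a + (-40)·b = +0.21
Eliminate b (×(-40) and ×20, subtract): -3100·a = -1.400 → a = ∂z/∂x = +0.0004516
Back-substitute: b = ∂z/∂y = -0.004516.
Steepest decrease is along −∇f = (-0.0004516 E, +0.004516 N) → north.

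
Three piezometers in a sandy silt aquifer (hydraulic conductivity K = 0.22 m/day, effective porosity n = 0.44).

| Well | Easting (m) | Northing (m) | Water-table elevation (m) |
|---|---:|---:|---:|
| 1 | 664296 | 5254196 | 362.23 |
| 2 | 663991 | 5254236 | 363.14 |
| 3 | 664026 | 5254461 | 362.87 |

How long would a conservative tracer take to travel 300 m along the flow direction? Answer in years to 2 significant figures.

520 years

Three-point gradient (reference 1): Δ to 2 = (-305, 40, +0.91), Δ to 3 = (-270, 265, +0.64).
∂h/∂x = -0.003078, ∂h/∂y = -0.0007212 (det = -70025).
|∇h| = √(-0.003078² + -0.0007212²) = 0.003161
Seepage velocity v = K·i/n = 0.22 × 0.003161 / 0.44 = 0.001581 m/day.
t = 300 / 0.001581 = 1.898e+05 days = 520 years.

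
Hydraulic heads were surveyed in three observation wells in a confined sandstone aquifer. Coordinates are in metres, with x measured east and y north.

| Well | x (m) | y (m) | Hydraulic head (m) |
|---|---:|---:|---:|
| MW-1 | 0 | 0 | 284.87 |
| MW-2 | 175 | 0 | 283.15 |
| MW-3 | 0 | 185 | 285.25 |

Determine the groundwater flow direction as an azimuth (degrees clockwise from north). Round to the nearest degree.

102°

∂h/∂x = (283.15 − 284.87) / (175 − 0) = -0.009829
∂h/∂y = (285.25 − 284.87) / (185 − 0) = +0.002054
Flow direction (−∇h) has components (+0.009829 E, -0.002054 N).
Azimuth = atan2(E, N) = atan2(+0.009829, -0.002054) = 101.8° ≈ 102°.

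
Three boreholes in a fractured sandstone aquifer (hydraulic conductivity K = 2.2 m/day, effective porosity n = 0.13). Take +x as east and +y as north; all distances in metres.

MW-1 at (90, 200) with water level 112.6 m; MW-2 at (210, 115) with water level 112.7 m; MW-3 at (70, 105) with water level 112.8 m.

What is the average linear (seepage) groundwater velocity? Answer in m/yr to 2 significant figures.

With h = a·x + b·y + c and MW-1 as origin, the differences give:
  120·a + (-85)·b = +0.1
  (-20)·a + (-95)·b = +0.2
Eliminate b (×(-95) and ×(-85), subtract): -13100·a = 7.50 → a = ∂h/∂x = -0.0005725
Back-substitute: b = ∂h/∂y = -0.001985.
|∇h| = √(-0.0005725² + -0.001985²) = 0.002066
Seepage velocity v = K·i/n = 2.2 × 0.002066 / 0.13 = 0.03496 m/day = 12.77 m/yr.

13 m/yr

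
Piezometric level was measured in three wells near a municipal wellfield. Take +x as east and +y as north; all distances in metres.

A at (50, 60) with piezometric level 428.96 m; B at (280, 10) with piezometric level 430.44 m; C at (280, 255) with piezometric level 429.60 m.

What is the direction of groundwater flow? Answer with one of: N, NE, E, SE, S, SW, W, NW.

NW

Differences from A: to B (Δx, Δy, Δh) = (230, -50, +1.48); to C = (230, 195, +0.64).
Determinant of the coordinate differences = 230·195 − 230·(-50) = 56350.
∂h/∂x = [(+1.48)·195 − (+0.64)·(-50)] / 56350 = +0.005689
∂h/∂y = [230·(+0.64) − 230·(+1.48)] / 56350 = -0.003429
Flow = −∇h = (-0.005689 east, +0.003429 north), which points northwest.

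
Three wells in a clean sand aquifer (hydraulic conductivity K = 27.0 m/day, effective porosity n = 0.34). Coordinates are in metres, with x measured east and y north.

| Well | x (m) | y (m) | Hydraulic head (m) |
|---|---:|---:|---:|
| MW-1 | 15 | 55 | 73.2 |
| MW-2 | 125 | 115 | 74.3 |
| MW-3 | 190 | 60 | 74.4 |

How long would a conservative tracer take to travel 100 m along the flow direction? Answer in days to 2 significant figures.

With h = a·x + b·y + c and MW-1 as origin, the differences give:
  110·a + 60·b = +1.1
  175·a + 5·b = +1.2
Eliminate b (×5 and ×60, subtract): -9950·a = -66.50 → a = ∂h/∂x = +0.006683
Back-substitute: b = ∂h/∂y = +0.006080.
|∇h| = √(0.006683² + 0.006080²) = 0.009035
Seepage velocity v = K·i/n = 27.0 × 0.009035 / 0.34 = 0.7175 m/day.
t = 100 / 0.7175 = 139.4 days.

140 days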